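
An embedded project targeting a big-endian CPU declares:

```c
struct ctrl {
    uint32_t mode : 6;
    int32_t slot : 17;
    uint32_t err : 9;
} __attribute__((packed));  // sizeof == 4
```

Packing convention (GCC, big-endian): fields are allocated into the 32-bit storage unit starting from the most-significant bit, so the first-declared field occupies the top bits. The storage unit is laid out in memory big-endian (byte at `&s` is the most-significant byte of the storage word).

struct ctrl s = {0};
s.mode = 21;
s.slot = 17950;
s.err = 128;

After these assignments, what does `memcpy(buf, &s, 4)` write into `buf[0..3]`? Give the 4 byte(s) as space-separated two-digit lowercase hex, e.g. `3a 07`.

mode:6 = 21 → 0x15 << 26 → word 0x54000000
slot:17 = 17950 → 0x461e << 9 → word 0x548c3c00
err:9 = 128 → 0x80 << 0 → word 0x548c3c80
word = 0x548c3c80 → big-endian bytes:
  [0]=0x54  [1]=0x8c  [2]=0x3c  [3]=0x80

54 8c 3c 80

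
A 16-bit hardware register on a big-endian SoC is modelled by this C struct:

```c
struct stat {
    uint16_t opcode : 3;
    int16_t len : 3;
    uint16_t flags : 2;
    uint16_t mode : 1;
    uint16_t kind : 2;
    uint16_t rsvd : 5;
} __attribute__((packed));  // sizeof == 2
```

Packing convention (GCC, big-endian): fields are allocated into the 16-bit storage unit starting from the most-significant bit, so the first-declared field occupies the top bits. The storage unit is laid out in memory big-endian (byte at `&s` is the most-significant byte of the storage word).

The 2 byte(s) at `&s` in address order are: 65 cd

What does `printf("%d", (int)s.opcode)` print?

3

[0]=0x65 [1]=0xcd (big-endian) → word 0x65cd
opcode [13+:3] = (word>>13) & 0x7 = 3  ←
len [10+:3] = (word>>10) & 0x7 = 1
flags [8+:2] = (word>>8) & 0x3 = 1
mode [7+:1] = (word>>7) & 0x1 = 1
kind [5+:2] = (word>>5) & 0x3 = 2
rsvd [0+:5] = (word>>0) & 0x1f = 13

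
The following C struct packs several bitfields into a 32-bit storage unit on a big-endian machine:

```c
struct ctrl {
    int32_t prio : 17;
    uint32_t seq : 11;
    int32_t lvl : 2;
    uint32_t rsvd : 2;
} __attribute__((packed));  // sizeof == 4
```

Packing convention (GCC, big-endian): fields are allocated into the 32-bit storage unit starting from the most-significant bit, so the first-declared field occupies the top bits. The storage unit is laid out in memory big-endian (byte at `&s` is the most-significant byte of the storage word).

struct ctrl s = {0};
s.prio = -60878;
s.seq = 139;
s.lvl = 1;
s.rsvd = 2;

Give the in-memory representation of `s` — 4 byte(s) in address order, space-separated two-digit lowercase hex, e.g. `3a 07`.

prio:17 = -60878 → 0x11232 << 15 → word 0x89190000
seq:11 = 139 → 0x8b << 4 → word 0x891908b0
lvl:2 = 1 → 0x1 << 2 → word 0x891908b4
rsvd:2 = 2 → 0x2 << 0 → word 0x891908b6
word = 0x891908b6 → big-endian bytes:
  [0]=0x89  [1]=0x19  [2]=0x08  [3]=0xb6

89 19 08 b6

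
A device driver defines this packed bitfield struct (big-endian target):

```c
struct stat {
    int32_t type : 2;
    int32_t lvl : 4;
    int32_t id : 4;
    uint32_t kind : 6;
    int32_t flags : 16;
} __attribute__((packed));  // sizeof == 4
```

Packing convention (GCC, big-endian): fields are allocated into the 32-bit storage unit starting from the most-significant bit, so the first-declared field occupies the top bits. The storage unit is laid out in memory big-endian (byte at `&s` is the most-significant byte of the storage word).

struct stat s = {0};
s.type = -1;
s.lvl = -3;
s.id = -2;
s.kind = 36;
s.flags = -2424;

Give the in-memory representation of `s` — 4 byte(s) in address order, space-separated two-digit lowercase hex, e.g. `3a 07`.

[30+:2] type=-1 & 0x3 = 0x3; word=0xc0000000
[26+:4] lvl=-3 & 0xf = 0xd; word=0xf4000000
[22+:4] id=-2 & 0xf = 0xe; word=0xf7800000
[16+:6] kind=36 & 0x3f = 0x24; word=0xf7a40000
[0+:16] flags=-2424 & 0xffff = 0xf688; word=0xf7a4f688
word = 0xf7a4f688 → big-endian bytes:
  [0]=0xf7  [1]=0xa4  [2]=0xf6  [3]=0x88

f7 a4 f6 88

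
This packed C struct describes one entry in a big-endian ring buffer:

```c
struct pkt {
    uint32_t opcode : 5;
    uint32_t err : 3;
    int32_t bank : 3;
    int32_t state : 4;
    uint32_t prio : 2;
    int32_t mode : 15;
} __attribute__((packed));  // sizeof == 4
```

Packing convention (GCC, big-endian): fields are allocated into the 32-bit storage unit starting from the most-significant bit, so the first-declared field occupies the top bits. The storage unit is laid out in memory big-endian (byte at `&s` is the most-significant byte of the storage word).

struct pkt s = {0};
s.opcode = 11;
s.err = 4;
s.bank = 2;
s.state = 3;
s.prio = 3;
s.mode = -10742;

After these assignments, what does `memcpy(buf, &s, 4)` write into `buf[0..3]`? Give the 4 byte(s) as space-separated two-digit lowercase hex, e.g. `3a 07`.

5c 47 d6 0a

[27+:5] opcode=11 & 0x1f = 0xb; word=0x58000000
[24+:3] err=4 & 0x7 = 0x4; word=0x5c000000
[21+:3] bank=2 & 0x7 = 0x2; word=0x5c400000
[17+:4] state=3 & 0xf = 0x3; word=0x5c460000
[15+:2] prio=3 & 0x3 = 0x3; word=0x5c478000
[0+:15] mode=-10742 & 0x7fff = 0x560a; word=0x5c47d60a
word = 0x5c47d60a → big-endian bytes:
  [0]=0x5c  [1]=0x47  [2]=0xd6  [3]=0x0a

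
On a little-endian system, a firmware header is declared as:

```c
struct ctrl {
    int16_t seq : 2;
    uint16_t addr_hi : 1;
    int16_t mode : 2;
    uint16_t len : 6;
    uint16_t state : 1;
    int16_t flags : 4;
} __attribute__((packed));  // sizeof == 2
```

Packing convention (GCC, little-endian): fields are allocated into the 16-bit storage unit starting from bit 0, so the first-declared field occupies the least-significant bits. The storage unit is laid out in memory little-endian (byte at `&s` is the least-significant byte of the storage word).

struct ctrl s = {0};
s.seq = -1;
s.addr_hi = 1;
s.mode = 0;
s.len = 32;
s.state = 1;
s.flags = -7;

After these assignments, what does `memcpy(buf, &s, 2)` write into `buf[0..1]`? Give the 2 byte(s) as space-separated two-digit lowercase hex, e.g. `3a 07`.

seq:2 = -1 → 0x3 << 0 → word 0x0003
addr_hi:1 = 1 → 0x1 << 2 → word 0x0007
mode:2 = 0 → 0x0 << 3 → word 0x0007
len:6 = 32 → 0x20 << 5 → word 0x0407
state:1 = 1 → 0x1 << 11 → word 0x0c07
flags:4 = -7 → 0x9 << 12 → word 0x9c07
word = 0x9c07 → little-endian bytes:
  [0]=0x07  [1]=0x9c

07 9c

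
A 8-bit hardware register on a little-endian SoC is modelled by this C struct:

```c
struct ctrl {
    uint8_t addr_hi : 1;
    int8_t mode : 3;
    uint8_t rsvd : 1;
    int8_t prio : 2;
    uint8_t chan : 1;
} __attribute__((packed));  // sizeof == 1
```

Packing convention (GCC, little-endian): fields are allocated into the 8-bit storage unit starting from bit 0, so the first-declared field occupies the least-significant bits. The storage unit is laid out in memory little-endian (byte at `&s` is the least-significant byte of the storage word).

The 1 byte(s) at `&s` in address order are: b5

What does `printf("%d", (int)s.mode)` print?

[0]=0xb5 (little-endian) → word 0xb5
addr_hi:1 @ bit 0 → (0xb5>>0)&0x1 = 0x1
mode:3 @ bit 1 → (0xb5>>1)&0x7 = 0x2  ←
rsvd:1 @ bit 4 → (0xb5>>4)&0x1 = 0x1
prio:2 @ bit 5 → (0xb5>>5)&0x3 = 0x1
chan:1 @ bit 7 → (0xb5>>7)&0x1 = 0x1
mode signed 3b, MSB=0: value = 2

2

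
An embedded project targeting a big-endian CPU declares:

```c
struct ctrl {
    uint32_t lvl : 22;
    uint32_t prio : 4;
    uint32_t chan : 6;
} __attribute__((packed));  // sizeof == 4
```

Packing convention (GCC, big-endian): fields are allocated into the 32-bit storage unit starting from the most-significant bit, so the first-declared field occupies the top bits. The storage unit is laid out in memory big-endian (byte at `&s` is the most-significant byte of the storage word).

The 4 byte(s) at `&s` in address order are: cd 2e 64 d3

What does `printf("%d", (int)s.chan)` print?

[0]=0xcd [1]=0x2e [2]=0x64 [3]=0xd3 (big-endian) → word 0xcd2e64d3
lvl [10+:22] = (word>>10) & 0x3fffff = 3361689
prio [6+:4] = (word>>6) & 0xf = 3
chan [0+:6] = (word>>0) & 0x3f = 19  ←

19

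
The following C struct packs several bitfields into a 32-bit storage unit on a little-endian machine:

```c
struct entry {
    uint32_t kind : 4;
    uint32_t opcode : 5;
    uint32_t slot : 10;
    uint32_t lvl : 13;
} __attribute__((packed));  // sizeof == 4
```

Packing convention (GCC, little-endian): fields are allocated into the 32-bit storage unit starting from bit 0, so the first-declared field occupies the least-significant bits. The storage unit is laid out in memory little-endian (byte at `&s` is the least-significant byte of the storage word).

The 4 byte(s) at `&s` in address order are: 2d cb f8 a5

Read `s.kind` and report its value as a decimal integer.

13

[0]=0x2d [1]=0xcb [2]=0xf8 [3]=0xa5 (little-endian) → word 0xa5f8cb2d
kind:4 @ bit 0 → (0xa5f8cb2d>>0)&0xf = 0xd  ←
opcode:5 @ bit 4 → (0xa5f8cb2d>>4)&0x1f = 0x12
slot:10 @ bit 9 → (0xa5f8cb2d>>9)&0x3ff = 0x65
lvl:13 @ bit 19 → (0xa5f8cb2d>>19)&0x1fff = 0x14bf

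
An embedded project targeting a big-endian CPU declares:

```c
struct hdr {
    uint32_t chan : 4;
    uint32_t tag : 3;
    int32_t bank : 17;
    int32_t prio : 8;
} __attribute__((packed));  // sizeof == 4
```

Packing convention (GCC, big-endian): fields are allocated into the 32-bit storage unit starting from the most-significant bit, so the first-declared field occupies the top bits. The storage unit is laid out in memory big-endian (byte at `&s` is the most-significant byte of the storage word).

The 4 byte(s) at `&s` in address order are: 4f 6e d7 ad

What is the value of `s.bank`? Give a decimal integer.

-37161

[0]=0x4f [1]=0x6e [2]=0xd7 [3]=0xad (big-endian) → word 0x4f6ed7ad
chan:4 @ bit 28 → (0x4f6ed7ad>>28)&0xf = 0x4
tag:3 @ bit 25 → (0x4f6ed7ad>>25)&0x7 = 0x7
bank:17 @ bit 8 → (0x4f6ed7ad>>8)&0x1ffff = 0x16ed7  ←
prio:8 @ bit 0 → (0x4f6ed7ad>>0)&0xff = 0xad
bank signed 17b, MSB=1: 93911 - 131072 = -37161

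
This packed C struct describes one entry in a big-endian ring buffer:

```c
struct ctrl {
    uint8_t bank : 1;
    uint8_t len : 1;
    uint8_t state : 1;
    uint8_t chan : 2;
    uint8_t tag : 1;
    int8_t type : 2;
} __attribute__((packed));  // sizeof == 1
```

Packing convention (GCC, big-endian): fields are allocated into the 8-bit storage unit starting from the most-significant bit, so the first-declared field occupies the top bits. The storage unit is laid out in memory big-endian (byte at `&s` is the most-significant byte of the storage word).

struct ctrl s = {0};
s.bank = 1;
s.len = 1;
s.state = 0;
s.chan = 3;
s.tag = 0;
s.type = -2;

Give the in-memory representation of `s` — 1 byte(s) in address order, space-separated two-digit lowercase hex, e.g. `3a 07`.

[7+:1] bank=1 & 0x1 = 0x1; word=0x80
[6+:1] len=1 & 0x1 = 0x1; word=0xc0
[5+:1] state=0 & 0x1 = 0x0; word=0xc0
[3+:2] chan=3 & 0x3 = 0x3; word=0xd8
[2+:1] tag=0 & 0x1 = 0x0; word=0xd8
[0+:2] type=-2 & 0x3 = 0x2; word=0xda
word = 0xda → big-endian bytes:
  [0]=0xda

da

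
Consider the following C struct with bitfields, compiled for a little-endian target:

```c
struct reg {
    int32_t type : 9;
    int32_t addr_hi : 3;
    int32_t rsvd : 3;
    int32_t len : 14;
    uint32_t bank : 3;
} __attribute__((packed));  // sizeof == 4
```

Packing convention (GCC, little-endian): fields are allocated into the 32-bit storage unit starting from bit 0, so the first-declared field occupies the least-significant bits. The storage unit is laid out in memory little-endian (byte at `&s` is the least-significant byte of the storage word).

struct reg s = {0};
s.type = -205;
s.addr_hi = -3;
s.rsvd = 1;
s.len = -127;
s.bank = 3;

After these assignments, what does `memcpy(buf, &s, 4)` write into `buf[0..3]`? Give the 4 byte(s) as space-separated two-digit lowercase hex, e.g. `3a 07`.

type:9 = -205 → 0x133 << 0 → word 0x00000133
addr_hi:3 = -3 → 0x5 << 9 → word 0x00000b33
rsvd:3 = 1 → 0x1 << 12 → word 0x00001b33
len:14 = -127 → 0x3f81 << 15 → word 0x1fc09b33
bank:3 = 3 → 0x3 << 29 → word 0x7fc09b33
word = 0x7fc09b33 → little-endian bytes:
  [0]=0x33  [1]=0x9b  [2]=0xc0  [3]=0x7f

33 9b c0 7f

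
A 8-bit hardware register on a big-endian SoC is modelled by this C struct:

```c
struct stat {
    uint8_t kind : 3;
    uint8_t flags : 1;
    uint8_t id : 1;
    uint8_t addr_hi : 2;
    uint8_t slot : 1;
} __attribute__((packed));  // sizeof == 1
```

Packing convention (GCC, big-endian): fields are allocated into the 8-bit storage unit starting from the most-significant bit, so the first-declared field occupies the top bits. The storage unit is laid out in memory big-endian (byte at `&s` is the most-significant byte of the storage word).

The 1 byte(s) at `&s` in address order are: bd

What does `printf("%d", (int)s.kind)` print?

5

[0]=0xbd (big-endian) → word 0xbd
kind:3 @ bit 5 → (0xbd>>5)&0x7 = 0x5  ←
flags:1 @ bit 4 → (0xbd>>4)&0x1 = 0x1
id:1 @ bit 3 → (0xbd>>3)&0x1 = 0x1
addr_hi:2 @ bit 1 → (0xbd>>1)&0x3 = 0x2
slot:1 @ bit 0 → (0xbd>>0)&0x1 = 0x1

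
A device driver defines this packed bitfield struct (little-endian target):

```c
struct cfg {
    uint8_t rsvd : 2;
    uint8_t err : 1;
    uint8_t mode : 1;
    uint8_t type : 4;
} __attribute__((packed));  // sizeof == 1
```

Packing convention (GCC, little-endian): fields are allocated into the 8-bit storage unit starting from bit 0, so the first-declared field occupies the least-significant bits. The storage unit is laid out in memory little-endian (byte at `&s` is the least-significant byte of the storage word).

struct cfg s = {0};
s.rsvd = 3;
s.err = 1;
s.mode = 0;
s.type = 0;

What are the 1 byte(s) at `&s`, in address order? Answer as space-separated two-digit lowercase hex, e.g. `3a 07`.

rsvd (2b) val=3 bits=0x3 at bit 0: 0x03
err (1b) val=1 bits=0x1 at bit 2: 0x07
mode (1b) val=0 bits=0x0 at bit 3: 0x07
type (4b) val=0 bits=0x0 at bit 4: 0x07
word = 0x07 → little-endian bytes:
  [0]=0x07

07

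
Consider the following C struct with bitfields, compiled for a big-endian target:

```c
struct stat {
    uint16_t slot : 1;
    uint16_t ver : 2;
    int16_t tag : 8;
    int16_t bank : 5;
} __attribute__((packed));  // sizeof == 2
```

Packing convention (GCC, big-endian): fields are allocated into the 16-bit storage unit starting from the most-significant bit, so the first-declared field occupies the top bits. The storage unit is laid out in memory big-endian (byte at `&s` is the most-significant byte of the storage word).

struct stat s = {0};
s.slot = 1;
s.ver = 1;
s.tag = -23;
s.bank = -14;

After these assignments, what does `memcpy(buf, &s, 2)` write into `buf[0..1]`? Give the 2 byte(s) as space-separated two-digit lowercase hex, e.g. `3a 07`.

bd 32

[15+:1] slot=1 & 0x1 = 0x1; word=0x8000
[13+:2] ver=1 & 0x3 = 0x1; word=0xa000
[5+:8] tag=-23 & 0xff = 0xe9; word=0xbd20
[0+:5] bank=-14 & 0x1f = 0x12; word=0xbd32
word = 0xbd32 → big-endian bytes:
  [0]=0xbd  [1]=0x32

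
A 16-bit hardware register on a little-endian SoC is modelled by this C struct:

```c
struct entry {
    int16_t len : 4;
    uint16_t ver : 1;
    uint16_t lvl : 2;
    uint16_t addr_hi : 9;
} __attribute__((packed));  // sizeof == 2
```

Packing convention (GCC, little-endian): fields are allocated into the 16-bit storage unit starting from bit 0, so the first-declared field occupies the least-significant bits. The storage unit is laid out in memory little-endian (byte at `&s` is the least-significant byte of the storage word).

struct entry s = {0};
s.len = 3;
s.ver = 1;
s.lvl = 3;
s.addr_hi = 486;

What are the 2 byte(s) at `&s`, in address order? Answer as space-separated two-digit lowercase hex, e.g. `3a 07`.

[0+:4] len=3 & 0xf = 0x3; word=0x0003
[4+:1] ver=1 & 0x1 = 0x1; word=0x0013
[5+:2] lvl=3 & 0x3 = 0x3; word=0x0073
[7+:9] addr_hi=486 & 0x1ff = 0x1e6; word=0xf373
word = 0xf373 → little-endian bytes:
  [0]=0x73  [1]=0xf3

73 f3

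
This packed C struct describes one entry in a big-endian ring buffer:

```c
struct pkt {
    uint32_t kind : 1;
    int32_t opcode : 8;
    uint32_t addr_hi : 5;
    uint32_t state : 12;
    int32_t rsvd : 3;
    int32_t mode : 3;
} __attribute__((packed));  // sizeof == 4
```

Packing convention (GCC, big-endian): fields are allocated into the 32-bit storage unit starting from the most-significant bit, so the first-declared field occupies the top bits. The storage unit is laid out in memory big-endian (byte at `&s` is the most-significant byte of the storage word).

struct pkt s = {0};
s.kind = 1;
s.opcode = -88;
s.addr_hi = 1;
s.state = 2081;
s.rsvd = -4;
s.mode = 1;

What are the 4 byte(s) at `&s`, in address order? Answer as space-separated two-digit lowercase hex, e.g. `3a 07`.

[31+:1] kind=1 & 0x1 = 0x1; word=0x80000000
[23+:8] opcode=-88 & 0xff = 0xa8; word=0xd4000000
[18+:5] addr_hi=1 & 0x1f = 0x1; word=0xd4040000
[6+:12] state=2081 & 0xfff = 0x821; word=0xd4060840
[3+:3] rsvd=-4 & 0x7 = 0x4; word=0xd4060860
[0+:3] mode=1 & 0x7 = 0x1; word=0xd4060861
word = 0xd4060861 → big-endian bytes:
  [0]=0xd4  [1]=0x06  [2]=0x08  [3]=0x61

d4 06 08 61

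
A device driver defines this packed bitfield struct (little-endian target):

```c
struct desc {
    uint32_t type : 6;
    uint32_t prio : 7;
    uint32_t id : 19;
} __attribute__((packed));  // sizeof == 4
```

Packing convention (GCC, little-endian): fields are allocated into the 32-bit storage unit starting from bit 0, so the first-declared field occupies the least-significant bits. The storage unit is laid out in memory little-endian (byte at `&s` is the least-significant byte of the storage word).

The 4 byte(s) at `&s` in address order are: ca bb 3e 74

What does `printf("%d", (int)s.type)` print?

10

[0]=0xca [1]=0xbb [2]=0x3e [3]=0x74 (little-endian) → word 0x743ebbca
type [0+:6] = (word>>0) & 0x3f = 10  ←
prio [6+:7] = (word>>6) & 0x7f = 111
id [13+:19] = (word>>13) & 0x7ffff = 238069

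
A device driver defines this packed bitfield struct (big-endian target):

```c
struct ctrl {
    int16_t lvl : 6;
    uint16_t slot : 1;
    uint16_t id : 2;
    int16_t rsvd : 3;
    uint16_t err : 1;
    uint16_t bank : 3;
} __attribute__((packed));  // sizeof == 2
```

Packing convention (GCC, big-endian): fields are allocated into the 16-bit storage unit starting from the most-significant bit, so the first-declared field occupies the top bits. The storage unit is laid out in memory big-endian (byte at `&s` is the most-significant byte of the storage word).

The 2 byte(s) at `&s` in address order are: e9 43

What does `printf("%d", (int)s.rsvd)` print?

-4

[0]=0xe9 [1]=0x43 (big-endian) → word 0xe943
lvl [10+:6] = (word>>10) & 0x3f = 58
slot [9+:1] = (word>>9) & 0x1 = 0
id [7+:2] = (word>>7) & 0x3 = 2
rsvd [4+:3] = (word>>4) & 0x7 = 4  ←
err [3+:1] = (word>>3) & 0x1 = 0
bank [0+:3] = (word>>0) & 0x7 = 3
rsvd signed 3b, MSB=1: 4 - 8 = -4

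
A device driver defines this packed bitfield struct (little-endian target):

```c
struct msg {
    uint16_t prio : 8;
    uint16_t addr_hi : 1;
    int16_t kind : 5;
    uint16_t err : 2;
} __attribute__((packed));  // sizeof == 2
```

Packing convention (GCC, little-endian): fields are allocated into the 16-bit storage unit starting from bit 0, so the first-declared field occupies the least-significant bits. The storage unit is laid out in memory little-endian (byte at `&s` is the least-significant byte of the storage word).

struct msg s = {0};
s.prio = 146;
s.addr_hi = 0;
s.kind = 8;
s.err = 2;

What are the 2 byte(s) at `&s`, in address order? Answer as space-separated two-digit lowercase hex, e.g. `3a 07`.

92 90

prio (8b) val=146 bits=0x92 at bit 0: 0x0092
addr_hi (1b) val=0 bits=0x0 at bit 8: 0x0092
kind (5b) val=8 bits=0x8 at bit 9: 0x1092
err (2b) val=2 bits=0x2 at bit 14: 0x9092
word = 0x9092 → little-endian bytes:
  [0]=0x92  [1]=0x90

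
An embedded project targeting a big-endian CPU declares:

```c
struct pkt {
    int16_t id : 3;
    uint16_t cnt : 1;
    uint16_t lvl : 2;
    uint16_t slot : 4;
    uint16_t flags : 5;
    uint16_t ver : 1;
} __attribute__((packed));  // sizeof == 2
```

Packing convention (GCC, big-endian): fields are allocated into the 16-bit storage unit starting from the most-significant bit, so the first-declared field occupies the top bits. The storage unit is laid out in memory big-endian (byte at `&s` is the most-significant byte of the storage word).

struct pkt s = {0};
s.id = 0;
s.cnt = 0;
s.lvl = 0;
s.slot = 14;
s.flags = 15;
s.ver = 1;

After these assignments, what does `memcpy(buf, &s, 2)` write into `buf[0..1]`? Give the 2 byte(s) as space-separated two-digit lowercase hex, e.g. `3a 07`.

id (3b) val=0 bits=0x0 at bit 13: 0x0000
cnt (1b) val=0 bits=0x0 at bit 12: 0x0000
lvl (2b) val=0 bits=0x0 at bit 10: 0x0000
slot (4b) val=14 bits=0xe at bit 6: 0x0380
flags (5b) val=15 bits=0xf at bit 1: 0x039e
ver (1b) val=1 bits=0x1 at bit 0: 0x039f
word = 0x039f → big-endian bytes:
  [0]=0x03  [1]=0x9f

03 9f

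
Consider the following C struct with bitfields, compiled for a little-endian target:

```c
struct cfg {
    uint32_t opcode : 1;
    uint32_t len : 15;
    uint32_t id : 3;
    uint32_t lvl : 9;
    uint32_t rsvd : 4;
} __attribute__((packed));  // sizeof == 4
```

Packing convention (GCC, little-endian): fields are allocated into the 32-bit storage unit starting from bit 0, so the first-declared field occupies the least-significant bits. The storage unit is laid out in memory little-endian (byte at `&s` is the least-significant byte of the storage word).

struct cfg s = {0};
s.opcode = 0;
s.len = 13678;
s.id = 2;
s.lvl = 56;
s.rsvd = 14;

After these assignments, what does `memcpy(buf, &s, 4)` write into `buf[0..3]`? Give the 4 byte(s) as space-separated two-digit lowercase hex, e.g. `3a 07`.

[0+:1] opcode=0 & 0x1 = 0x0; word=0x00000000
[1+:15] len=13678 & 0x7fff = 0x356e; word=0x00006adc
[16+:3] id=2 & 0x7 = 0x2; word=0x00026adc
[19+:9] lvl=56 & 0x1ff = 0x38; word=0x01c26adc
[28+:4] rsvd=14 & 0xf = 0xe; word=0xe1c26adc
word = 0xe1c26adc → little-endian bytes:
  [0]=0xdc  [1]=0x6a  [2]=0xc2  [3]=0xe1

dc 6a c2 e1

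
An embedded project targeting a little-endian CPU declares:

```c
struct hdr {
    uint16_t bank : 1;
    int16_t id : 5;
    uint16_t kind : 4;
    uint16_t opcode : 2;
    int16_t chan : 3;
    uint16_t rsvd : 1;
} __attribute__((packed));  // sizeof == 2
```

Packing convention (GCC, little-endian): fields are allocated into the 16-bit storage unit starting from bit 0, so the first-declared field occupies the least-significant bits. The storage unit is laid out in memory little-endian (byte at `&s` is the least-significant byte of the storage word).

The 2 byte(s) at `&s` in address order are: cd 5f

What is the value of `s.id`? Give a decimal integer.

6

[0]=0xcd [1]=0x5f (little-endian) → word 0x5fcd
bank [0+:1] = (word>>0) & 0x1 = 1
id [1+:5] = (word>>1) & 0x1f = 6  ←
kind [6+:4] = (word>>6) & 0xf = 15
opcode [10+:2] = (word>>10) & 0x3 = 3
chan [12+:3] = (word>>12) & 0x7 = 5
rsvd [15+:1] = (word>>15) & 0x1 = 0
id signed 5b, MSB=0: value = 6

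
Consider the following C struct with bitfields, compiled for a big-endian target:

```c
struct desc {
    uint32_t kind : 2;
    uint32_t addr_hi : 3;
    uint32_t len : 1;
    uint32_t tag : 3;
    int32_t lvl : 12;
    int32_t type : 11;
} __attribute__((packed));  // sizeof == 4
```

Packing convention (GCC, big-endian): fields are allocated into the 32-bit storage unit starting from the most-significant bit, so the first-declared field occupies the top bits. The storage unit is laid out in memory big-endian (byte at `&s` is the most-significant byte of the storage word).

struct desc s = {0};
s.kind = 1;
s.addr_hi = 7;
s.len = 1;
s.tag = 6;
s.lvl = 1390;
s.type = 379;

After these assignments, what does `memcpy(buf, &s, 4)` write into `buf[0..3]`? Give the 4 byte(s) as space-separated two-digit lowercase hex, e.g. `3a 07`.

7f 2b 71 7b

kind:2 = 1 → 0x1 << 30 → word 0x40000000
addr_hi:3 = 7 → 0x7 << 27 → word 0x78000000
len:1 = 1 → 0x1 << 26 → word 0x7c000000
tag:3 = 6 → 0x6 << 23 → word 0x7f000000
lvl:12 = 1390 → 0x56e << 11 → word 0x7f2b7000
type:11 = 379 → 0x17b << 0 → word 0x7f2b717b
word = 0x7f2b717b → big-endian bytes:
  [0]=0x7f  [1]=0x2b  [2]=0x71  [3]=0x7b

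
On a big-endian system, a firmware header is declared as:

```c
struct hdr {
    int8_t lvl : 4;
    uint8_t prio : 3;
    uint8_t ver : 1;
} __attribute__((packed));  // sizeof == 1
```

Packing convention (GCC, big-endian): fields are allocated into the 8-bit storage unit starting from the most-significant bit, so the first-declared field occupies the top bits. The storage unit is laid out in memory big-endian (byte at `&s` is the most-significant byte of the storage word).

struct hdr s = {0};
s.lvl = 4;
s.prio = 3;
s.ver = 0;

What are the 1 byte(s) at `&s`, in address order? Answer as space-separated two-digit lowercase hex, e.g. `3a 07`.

lvl:4 = 4 → 0x4 << 4 → word 0x40
prio:3 = 3 → 0x3 << 1 → word 0x46
ver:1 = 0 → 0x0 << 0 → word 0x46
word = 0x46 → big-endian bytes:
  [0]=0x46

46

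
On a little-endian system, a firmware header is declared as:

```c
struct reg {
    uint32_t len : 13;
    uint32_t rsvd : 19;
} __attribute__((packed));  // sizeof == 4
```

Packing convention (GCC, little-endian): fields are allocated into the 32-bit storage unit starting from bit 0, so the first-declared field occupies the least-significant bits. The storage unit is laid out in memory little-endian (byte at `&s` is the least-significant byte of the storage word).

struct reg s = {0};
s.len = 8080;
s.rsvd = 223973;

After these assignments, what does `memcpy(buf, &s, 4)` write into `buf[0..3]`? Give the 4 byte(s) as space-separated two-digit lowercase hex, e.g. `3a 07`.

len (13b) val=8080 bits=0x1f90 at bit 0: 0x00001f90
rsvd (19b) val=223973 bits=0x36ae5 at bit 13: 0x6d5cbf90
word = 0x6d5cbf90 → little-endian bytes:
  [0]=0x90  [1]=0xbf  [2]=0x5c  [3]=0x6d

90 bf 5c 6d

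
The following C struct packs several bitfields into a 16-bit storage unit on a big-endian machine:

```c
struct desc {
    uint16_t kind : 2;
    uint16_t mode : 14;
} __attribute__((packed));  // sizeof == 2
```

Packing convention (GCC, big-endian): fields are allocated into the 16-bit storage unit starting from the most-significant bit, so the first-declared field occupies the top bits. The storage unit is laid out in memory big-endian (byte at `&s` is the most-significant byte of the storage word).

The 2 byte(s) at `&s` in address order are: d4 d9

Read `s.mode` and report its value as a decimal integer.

[0]=0xd4 [1]=0xd9 (big-endian) → word 0xd4d9
kind:2 @ bit 14 → (0xd4d9>>14)&0x3 = 0x3
mode:14 @ bit 0 → (0xd4d9>>0)&0x3fff = 0x14d9  ←

5337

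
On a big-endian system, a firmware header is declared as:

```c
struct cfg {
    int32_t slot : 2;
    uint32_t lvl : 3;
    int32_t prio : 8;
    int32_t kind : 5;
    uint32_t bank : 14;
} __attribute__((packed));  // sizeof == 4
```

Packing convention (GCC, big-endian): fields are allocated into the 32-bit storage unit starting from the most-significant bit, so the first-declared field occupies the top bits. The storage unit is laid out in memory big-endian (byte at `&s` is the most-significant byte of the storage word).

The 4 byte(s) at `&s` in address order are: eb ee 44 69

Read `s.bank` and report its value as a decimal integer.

1129

[0]=0xeb [1]=0xee [2]=0x44 [3]=0x69 (big-endian) → word 0xebee4469
slot:2 @ bit 30 → (0xebee4469>>30)&0x3 = 0x3
lvl:3 @ bit 27 → (0xebee4469>>27)&0x7 = 0x5
prio:8 @ bit 19 → (0xebee4469>>19)&0xff = 0x7d
kind:5 @ bit 14 → (0xebee4469>>14)&0x1f = 0x19
bank:14 @ bit 0 → (0xebee4469>>0)&0x3fff = 0x469  ←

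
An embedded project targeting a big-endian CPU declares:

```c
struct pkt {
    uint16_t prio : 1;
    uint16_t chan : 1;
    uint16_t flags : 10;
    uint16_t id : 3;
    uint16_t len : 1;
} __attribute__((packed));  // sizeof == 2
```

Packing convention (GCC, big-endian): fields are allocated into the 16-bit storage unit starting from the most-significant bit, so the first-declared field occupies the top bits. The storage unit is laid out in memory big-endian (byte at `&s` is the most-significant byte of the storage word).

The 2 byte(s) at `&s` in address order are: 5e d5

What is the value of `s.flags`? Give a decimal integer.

493

[0]=0x5e [1]=0xd5 (big-endian) → word 0x5ed5
prio [15+:1] = (word>>15) & 0x1 = 0
chan [14+:1] = (word>>14) & 0x1 = 1
flags [4+:10] = (word>>4) & 0x3ff = 493  ←
id [1+:3] = (word>>1) & 0x7 = 2
len [0+:1] = (word>>0) & 0x1 = 1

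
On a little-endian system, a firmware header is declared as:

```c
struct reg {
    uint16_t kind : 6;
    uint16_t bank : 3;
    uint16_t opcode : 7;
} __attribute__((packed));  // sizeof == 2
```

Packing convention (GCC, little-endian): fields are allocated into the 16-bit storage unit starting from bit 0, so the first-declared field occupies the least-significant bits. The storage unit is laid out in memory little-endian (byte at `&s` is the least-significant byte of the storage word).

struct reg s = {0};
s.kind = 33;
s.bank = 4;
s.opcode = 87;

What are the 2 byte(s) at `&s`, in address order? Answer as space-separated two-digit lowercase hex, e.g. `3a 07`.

21 af

kind:6 = 33 → 0x21 << 0 → word 0x0021
bank:3 = 4 → 0x4 << 6 → word 0x0121
opcode:7 = 87 → 0x57 << 9 → word 0xaf21
word = 0xaf21 → little-endian bytes:
  [0]=0x21  [1]=0xaf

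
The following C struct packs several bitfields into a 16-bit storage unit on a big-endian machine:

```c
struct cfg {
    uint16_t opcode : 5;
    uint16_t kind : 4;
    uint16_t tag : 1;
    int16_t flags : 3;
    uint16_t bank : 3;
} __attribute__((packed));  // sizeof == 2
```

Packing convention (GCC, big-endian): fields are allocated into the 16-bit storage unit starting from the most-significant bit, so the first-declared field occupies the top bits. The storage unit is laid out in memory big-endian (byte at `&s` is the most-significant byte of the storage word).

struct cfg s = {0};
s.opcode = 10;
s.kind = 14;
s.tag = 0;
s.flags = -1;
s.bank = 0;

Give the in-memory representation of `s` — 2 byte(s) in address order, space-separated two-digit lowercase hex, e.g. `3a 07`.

57 38

opcode:5 = 10 → 0xa << 11 → word 0x5000
kind:4 = 14 → 0xe << 7 → word 0x5700
tag:1 = 0 → 0x0 << 6 → word 0x5700
flags:3 = -1 → 0x7 << 3 → word 0x5738
bank:3 = 0 → 0x0 << 0 → word 0x5738
word = 0x5738 → big-endian bytes:
  [0]=0x57  [1]=0x38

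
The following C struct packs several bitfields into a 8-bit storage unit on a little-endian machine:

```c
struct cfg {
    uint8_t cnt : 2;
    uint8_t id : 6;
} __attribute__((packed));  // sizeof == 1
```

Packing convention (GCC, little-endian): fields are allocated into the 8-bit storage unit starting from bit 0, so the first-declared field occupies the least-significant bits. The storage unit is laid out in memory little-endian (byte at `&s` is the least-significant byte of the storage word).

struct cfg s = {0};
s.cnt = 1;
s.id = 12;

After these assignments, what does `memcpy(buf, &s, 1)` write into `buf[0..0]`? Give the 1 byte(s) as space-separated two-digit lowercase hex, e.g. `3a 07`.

31

cnt (2b) val=1 bits=0x1 at bit 0: 0x01
id (6b) val=12 bits=0xc at bit 2: 0x31
word = 0x31 → little-endian bytes:
  [0]=0x31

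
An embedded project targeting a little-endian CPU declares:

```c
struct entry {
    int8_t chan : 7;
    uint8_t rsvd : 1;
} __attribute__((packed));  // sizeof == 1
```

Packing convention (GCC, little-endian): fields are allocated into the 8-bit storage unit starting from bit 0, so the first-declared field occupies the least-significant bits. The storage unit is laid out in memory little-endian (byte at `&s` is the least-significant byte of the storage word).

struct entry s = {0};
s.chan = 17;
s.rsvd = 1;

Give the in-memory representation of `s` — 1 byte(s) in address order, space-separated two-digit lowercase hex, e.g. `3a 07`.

91

chan:7 = 17 → 0x11 << 0 → word 0x11
rsvd:1 = 1 → 0x1 << 7 → word 0x91
word = 0x91 → little-endian bytes:
  [0]=0x91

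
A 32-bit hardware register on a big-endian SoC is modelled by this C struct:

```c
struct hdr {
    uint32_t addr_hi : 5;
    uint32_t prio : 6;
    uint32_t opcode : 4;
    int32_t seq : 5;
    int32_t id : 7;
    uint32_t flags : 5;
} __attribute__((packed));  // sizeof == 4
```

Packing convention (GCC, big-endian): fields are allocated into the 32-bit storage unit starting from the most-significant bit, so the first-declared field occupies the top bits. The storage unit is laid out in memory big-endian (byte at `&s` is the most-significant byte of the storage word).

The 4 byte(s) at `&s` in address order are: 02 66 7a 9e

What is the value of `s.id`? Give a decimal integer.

[0]=0x02 [1]=0x66 [2]=0x7a [3]=0x9e (big-endian) → word 0x02667a9e
addr_hi:5 @ bit 27 → (0x02667a9e>>27)&0x1f = 0x0
prio:6 @ bit 21 → (0x02667a9e>>21)&0x3f = 0x13
opcode:4 @ bit 17 → (0x02667a9e>>17)&0xf = 0x3
seq:5 @ bit 12 → (0x02667a9e>>12)&0x1f = 0x7
id:7 @ bit 5 → (0x02667a9e>>5)&0x7f = 0x54  ←
flags:5 @ bit 0 → (0x02667a9e>>0)&0x1f = 0x1e
id signed 7b, MSB=1: 84 - 128 = -44

-44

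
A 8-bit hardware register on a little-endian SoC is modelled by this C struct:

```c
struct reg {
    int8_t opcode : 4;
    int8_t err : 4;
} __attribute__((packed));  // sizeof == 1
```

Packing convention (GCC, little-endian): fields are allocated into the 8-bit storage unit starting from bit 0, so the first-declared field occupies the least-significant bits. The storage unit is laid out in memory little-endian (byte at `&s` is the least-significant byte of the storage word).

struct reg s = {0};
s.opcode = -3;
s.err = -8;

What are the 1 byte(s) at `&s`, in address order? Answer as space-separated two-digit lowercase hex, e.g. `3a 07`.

8d

[0+:4] opcode=-3 & 0xf = 0xd; word=0x0d
[4+:4] err=-8 & 0xf = 0x8; word=0x8d
word = 0x8d → little-endian bytes:
  [0]=0x8d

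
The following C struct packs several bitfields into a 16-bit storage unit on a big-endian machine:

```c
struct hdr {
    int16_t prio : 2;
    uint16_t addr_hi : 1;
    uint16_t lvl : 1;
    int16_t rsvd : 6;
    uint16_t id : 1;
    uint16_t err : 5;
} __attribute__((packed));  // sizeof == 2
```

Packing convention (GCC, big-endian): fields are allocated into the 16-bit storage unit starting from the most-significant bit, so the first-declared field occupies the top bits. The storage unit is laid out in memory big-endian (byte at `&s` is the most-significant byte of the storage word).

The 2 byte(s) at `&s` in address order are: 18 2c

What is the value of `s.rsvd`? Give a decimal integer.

[0]=0x18 [1]=0x2c (big-endian) → word 0x182c
prio:2 @ bit 14 → (0x182c>>14)&0x3 = 0x0
addr_hi:1 @ bit 13 → (0x182c>>13)&0x1 = 0x0
lvl:1 @ bit 12 → (0x182c>>12)&0x1 = 0x1
rsvd:6 @ bit 6 → (0x182c>>6)&0x3f = 0x20  ←
id:1 @ bit 5 → (0x182c>>5)&0x1 = 0x1
err:5 @ bit 0 → (0x182c>>0)&0x1f = 0xc
rsvd signed 6b, MSB=1: 32 - 64 = -32

-32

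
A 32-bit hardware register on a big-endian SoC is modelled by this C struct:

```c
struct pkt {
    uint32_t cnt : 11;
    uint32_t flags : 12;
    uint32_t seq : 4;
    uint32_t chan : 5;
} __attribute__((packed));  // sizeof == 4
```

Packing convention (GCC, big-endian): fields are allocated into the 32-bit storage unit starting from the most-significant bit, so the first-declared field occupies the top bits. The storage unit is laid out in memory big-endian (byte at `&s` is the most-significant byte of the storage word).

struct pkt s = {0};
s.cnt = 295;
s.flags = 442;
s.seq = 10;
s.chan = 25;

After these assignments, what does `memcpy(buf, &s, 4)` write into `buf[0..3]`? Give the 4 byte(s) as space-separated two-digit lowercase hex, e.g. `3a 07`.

24 e3 75 59

cnt:11 = 295 → 0x127 << 21 → word 0x24e00000
flags:12 = 442 → 0x1ba << 9 → word 0x24e37400
seq:4 = 10 → 0xa << 5 → word 0x24e37540
chan:5 = 25 → 0x19 << 0 → word 0x24e37559
word = 0x24e37559 → big-endian bytes:
  [0]=0x24  [1]=0xe3  [2]=0x75  [3]=0x59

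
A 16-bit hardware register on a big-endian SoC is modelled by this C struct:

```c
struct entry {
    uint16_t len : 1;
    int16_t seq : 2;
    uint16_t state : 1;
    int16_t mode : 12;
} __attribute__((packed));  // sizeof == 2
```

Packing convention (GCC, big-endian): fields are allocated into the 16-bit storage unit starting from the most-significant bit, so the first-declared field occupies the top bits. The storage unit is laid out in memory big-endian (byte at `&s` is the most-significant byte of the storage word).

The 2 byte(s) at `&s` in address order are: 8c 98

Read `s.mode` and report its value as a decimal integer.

-872

[0]=0x8c [1]=0x98 (big-endian) → word 0x8c98
len [15+:1] = (word>>15) & 0x1 = 1
seq [13+:2] = (word>>13) & 0x3 = 0
state [12+:1] = (word>>12) & 0x1 = 0
mode [0+:12] = (word>>0) & 0xfff = 3224  ←
mode signed 12b, MSB=1: 3224 - 4096 = -872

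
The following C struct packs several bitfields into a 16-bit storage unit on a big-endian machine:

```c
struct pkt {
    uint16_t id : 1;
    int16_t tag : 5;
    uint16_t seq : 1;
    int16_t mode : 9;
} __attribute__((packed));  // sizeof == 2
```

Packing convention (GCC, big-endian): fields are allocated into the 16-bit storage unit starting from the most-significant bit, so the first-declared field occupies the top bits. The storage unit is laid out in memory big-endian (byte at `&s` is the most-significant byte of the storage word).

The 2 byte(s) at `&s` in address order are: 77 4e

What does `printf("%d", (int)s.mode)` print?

[0]=0x77 [1]=0x4e (big-endian) → word 0x774e
id:1 @ bit 15 → (0x774e>>15)&0x1 = 0x0
tag:5 @ bit 10 → (0x774e>>10)&0x1f = 0x1d
seq:1 @ bit 9 → (0x774e>>9)&0x1 = 0x1
mode:9 @ bit 0 → (0x774e>>0)&0x1ff = 0x14e  ←
mode signed 9b, MSB=1: 334 - 512 = -178

-178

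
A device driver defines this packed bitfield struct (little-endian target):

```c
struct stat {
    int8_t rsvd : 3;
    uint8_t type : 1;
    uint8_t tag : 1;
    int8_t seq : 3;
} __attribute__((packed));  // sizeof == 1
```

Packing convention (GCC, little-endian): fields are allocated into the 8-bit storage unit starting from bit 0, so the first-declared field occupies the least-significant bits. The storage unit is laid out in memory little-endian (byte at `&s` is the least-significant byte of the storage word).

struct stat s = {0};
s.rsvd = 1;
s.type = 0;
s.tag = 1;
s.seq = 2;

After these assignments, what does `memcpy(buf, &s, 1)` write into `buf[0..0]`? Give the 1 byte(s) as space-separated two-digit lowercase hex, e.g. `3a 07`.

51

[0+:3] rsvd=1 & 0x7 = 0x1; word=0x01
[3+:1] type=0 & 0x1 = 0x0; word=0x01
[4+:1] tag=1 & 0x1 = 0x1; word=0x11
[5+:3] seq=2 & 0x7 = 0x2; word=0x51
word = 0x51 → little-endian bytes:
  [0]=0x51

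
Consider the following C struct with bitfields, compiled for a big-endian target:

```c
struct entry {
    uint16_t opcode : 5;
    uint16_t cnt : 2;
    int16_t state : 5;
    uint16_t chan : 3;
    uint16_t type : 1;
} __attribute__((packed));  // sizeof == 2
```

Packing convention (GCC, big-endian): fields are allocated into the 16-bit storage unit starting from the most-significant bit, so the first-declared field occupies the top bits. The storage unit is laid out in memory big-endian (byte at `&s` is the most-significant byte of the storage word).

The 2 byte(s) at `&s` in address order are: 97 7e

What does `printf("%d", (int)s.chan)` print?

7

[0]=0x97 [1]=0x7e (big-endian) → word 0x977e
opcode [11+:5] = (word>>11) & 0x1f = 18
cnt [9+:2] = (word>>9) & 0x3 = 3
state [4+:5] = (word>>4) & 0x1f = 23
chan [1+:3] = (word>>1) & 0x7 = 7  ←
type [0+:1] = (word>>0) & 0x1 = 0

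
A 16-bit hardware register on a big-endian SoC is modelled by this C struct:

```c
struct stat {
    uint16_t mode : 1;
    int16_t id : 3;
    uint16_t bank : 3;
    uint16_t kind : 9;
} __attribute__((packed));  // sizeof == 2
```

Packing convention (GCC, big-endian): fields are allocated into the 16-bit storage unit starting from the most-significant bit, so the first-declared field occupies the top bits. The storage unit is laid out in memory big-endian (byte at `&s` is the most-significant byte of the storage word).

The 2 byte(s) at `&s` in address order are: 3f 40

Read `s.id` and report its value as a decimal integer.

[0]=0x3f [1]=0x40 (big-endian) → word 0x3f40
mode:1 @ bit 15 → (0x3f40>>15)&0x1 = 0x0
id:3 @ bit 12 → (0x3f40>>12)&0x7 = 0x3  ←
bank:3 @ bit 9 → (0x3f40>>9)&0x7 = 0x7
kind:9 @ bit 0 → (0x3f40>>0)&0x1ff = 0x140
id signed 3b, MSB=0: value = 3

3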